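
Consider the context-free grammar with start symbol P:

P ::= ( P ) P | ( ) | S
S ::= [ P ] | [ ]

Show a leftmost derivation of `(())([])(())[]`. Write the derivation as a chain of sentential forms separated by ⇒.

P ⇒ (P)P   [P ::= ( P ) P]
(P)P ⇒ (())P   [P ::= ( )]
(())P ⇒ (())(P)P   [P ::= ( P ) P]
(())(P)P ⇒ (())(S)P   [P ::= S]
(())(S)P ⇒ (())([])P   [S ::= [ ]]
(())([])P ⇒ (())([])(P)P   [P ::= ( P ) P]
(())([])(P)P ⇒ (())([])(())P   [P ::= ( )]
(())([])(())P ⇒ (())([])(())S   [P ::= S]
(())([])(())S ⇒ (())([])(())[]   [S ::= [ ]]

P⇒(P)P⇒(())P⇒(())(P)P⇒(())(S)P⇒(())([])P⇒(())([])(P)P⇒(())([])(())P⇒(())([])(())S⇒(())([])(())[]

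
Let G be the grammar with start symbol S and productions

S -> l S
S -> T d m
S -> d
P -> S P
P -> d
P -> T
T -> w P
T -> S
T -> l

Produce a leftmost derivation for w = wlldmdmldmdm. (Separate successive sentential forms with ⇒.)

S ⇒ Tdm ⇒ Sdm ⇒ Tdmdm ⇒ wPdmdm ⇒ wSPdmdm ⇒ wTdmPdmdm ⇒ wSdmPdmdm ⇒ wlSdmPdmdm ⇒ wlTdmdmPdmdm ⇒ wlldmdmPdmdm ⇒ wlldmdmTdmdm ⇒ wlldmdmldmdm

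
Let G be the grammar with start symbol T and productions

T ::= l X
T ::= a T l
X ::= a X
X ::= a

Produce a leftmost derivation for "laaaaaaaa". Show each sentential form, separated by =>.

T => lX   [T ::= l X]
lX => laX   [X ::= a X]
laX => laaX   [X ::= a X]
laaX => laaaX   [X ::= a X]
laaaX => laaaaX   [X ::= a X]
laaaaX => laaaaaX   [X ::= a X]
laaaaaX => laaaaaaX   [X ::= a X]
laaaaaaX => laaaaaaaX   [X ::= a X]
laaaaaaaX => laaaaaaaa   [X ::= a]

T => lX => laX => laaX => laaaX => laaaaX => laaaaaX => laaaaaaX => laaaaaaaX => laaaaaaaa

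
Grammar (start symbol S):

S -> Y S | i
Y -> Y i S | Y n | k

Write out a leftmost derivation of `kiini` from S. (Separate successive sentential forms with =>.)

S=>YS=>YnS=>YiSnS=>kiSnS=>kiinS=>kiini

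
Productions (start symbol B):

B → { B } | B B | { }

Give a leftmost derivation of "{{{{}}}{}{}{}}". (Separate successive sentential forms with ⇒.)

B ⇒ {B} ⇒ {BB} ⇒ {BBB} ⇒ {BBBB} ⇒ {{B}BBB} ⇒ {{{B}}BBB} ⇒ {{{{}}}BBB} ⇒ {{{{}}}{}BB} ⇒ {{{{}}}{}{}B} ⇒ {{{{}}}{}{}{}}

B ⇒ {B}   [B → { B }]
{B} ⇒ {BB}   [B → B B]
{BB} ⇒ {BBB}   [B → B B]
{BBB} ⇒ {BBBB}   [B → B B]
{BBBB} ⇒ {{B}BBB}   [B → { B }]
{{B}BBB} ⇒ {{{B}}BBB}   [B → { B }]
{{{B}}BBB} ⇒ {{{{}}}BBB}   [B → { }]
{{{{}}}BBB} ⇒ {{{{}}}{}BB}   [B → { }]
{{{{}}}{}BB} ⇒ {{{{}}}{}{}B}   [B → { }]
{{{{}}}{}{}B} ⇒ {{{{}}}{}{}{}}   [B → { }]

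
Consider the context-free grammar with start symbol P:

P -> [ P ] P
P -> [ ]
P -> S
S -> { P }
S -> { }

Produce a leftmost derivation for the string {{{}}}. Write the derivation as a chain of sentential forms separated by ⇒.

P⇒S⇒{P}⇒{S}⇒{{P}}⇒{{S}}⇒{{{}}}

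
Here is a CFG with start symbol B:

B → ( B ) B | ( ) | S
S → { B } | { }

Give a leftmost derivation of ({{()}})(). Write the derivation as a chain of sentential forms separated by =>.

B => (B)B   [B → ( B ) B]
(B)B => (S)B   [B → S]
(S)B => ({B})B   [S → { B }]
({B})B => ({S})B   [B → S]
({S})B => ({{B}})B   [S → { B }]
({{B}})B => ({{()}})B   [B → ( )]
({{()}})B => ({{()}})()   [B → ( )]

B => (B)B => (S)B => ({B})B => ({S})B => ({{B}})B => ({{()}})B => ({{()}})()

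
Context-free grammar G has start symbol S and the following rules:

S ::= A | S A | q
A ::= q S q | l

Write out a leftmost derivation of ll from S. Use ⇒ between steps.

S⇒SA⇒AA⇒lA⇒ll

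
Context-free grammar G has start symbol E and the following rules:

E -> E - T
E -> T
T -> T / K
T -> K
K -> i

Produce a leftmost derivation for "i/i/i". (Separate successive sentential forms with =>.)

E => T => T/K => T/K/K => K/K/K => i/K/K => i/i/K => i/i/i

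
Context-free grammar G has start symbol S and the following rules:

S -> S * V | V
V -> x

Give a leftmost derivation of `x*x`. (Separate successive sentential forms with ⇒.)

S ⇒ S*V   [S -> S * V]
S*V ⇒ V*V   [S -> V]
V*V ⇒ x*V   [V -> x]
x*V ⇒ x*x   [V -> x]

S ⇒ S*V ⇒ V*V ⇒ x*V ⇒ x*x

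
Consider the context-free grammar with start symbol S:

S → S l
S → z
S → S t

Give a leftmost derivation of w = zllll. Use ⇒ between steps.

S ⇒ Sl ⇒ Sll ⇒ Slll ⇒ Sllll ⇒ zllll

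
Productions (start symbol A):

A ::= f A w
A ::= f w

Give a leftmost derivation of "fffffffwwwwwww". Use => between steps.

A => fAw   [A ::= f A w]
fAw => ffAww   [A ::= f A w]
ffAww => fffAwww   [A ::= f A w]
fffAwww => ffffAwwww   [A ::= f A w]
ffffAwwww => fffffAwwwww   [A ::= f A w]
fffffAwwwww => ffffffAwwwwww   [A ::= f A w]
ffffffAwwwwww => fffffffwwwwwww   [A ::= f w]

A => fAw => ffAww => fffAwww => ffffAwwww => fffffAwwwww => ffffffAwwwwww => fffffffwwwwwww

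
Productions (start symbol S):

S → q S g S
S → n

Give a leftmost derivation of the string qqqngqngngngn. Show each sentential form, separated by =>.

S=>qSgS=>qqSgSgS=>qqqSgSgSgS=>qqqngSgSgS=>qqqngqSgSgSgS=>qqqngqngSgSgS=>qqqngqngngSgS=>qqqngqngngngS=>qqqngqngngngn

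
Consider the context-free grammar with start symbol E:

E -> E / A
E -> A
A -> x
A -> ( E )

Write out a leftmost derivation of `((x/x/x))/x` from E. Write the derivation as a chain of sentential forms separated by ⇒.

E ⇒ E/A   [E -> E / A]
E/A ⇒ A/A   [E -> A]
A/A ⇒ (E)/A   [A -> ( E )]
(E)/A ⇒ (A)/A   [E -> A]
(A)/A ⇒ ((E))/A   [A -> ( E )]
((E))/A ⇒ ((E/A))/A   [E -> E / A]
((E/A))/A ⇒ ((E/A/A))/A   [E -> E / A]
((E/A/A))/A ⇒ ((A/A/A))/A   [E -> A]
((A/A/A))/A ⇒ ((x/A/A))/A   [A -> x]
((x/A/A))/A ⇒ ((x/x/A))/A   [A -> x]
((x/x/A))/A ⇒ ((x/x/x))/A   [A -> x]
((x/x/x))/A ⇒ ((x/x/x))/x   [A -> x]

E ⇒ E/A ⇒ A/A ⇒ (E)/A ⇒ (A)/A ⇒ ((E))/A ⇒ ((E/A))/A ⇒ ((E/A/A))/A ⇒ ((A/A/A))/A ⇒ ((x/A/A))/A ⇒ ((x/x/A))/A ⇒ ((x/x/x))/A ⇒ ((x/x/x))/x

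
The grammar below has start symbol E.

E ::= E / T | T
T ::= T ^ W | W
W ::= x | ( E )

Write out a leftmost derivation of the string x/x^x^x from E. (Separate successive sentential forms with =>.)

E => E/T   [E ::= E / T]
E/T => T/T   [E ::= T]
T/T => W/T   [T ::= W]
W/T => x/T   [W ::= x]
x/T => x/T^W   [T ::= T ^ W]
x/T^W => x/T^W^W   [T ::= T ^ W]
x/T^W^W => x/W^W^W   [T ::= W]
x/W^W^W => x/x^W^W   [W ::= x]
x/x^W^W => x/x^x^W   [W ::= x]
x/x^x^W => x/x^x^x   [W ::= x]

E=>E/T=>T/T=>W/T=>x/T=>x/T^W=>x/T^W^W=>x/W^W^W=>x/x^W^W=>x/x^x^W=>x/x^x^x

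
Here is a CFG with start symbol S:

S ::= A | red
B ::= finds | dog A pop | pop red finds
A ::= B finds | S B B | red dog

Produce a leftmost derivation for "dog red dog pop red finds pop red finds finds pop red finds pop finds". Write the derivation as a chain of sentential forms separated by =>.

S => A   [S ::= A]
A => B finds   [A ::= B finds]
B finds => dog A pop finds   [B ::= dog A pop]
dog A pop finds => dog S B B pop finds   [A ::= S B B]
dog S B B pop finds => dog A B B pop finds   [S ::= A]
dog A B B pop finds => dog S B B B B pop finds   [A ::= S B B]
dog S B B B B pop finds => dog A B B B B pop finds   [S ::= A]
dog A B B B B pop finds => dog red dog B B B B pop finds   [A ::= red dog]
dog red dog B B B B pop finds => dog red dog pop red finds B B B pop finds   [B ::= pop red finds]
dog red dog pop red finds B B B pop finds => dog red dog pop red finds pop red finds B B pop finds   [B ::= pop red finds]
dog red dog pop red finds pop red finds B B pop finds => dog red dog pop red finds pop red finds finds B pop finds   [B ::= finds]
dog red dog pop red finds pop red finds finds B pop finds => dog red dog pop red finds pop red finds finds pop red finds pop finds   [B ::= pop red finds]

S => A => B finds => dog A pop finds => dog S B B pop finds => dog A B B pop finds => dog S B B B B pop finds => dog A B B B B pop finds => dog red dog B B B B pop finds => dog red dog pop red finds B B B pop finds => dog red dog pop red finds pop red finds B B pop finds => dog red dog pop red finds pop red finds finds B pop finds => dog red dog pop red finds pop red finds finds pop red finds pop finds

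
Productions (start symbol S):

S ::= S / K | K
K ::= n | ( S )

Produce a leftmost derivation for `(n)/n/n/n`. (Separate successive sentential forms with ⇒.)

S ⇒ S/K   [S ::= S / K]
S/K ⇒ S/K/K   [S ::= S / K]
S/K/K ⇒ S/K/K/K   [S ::= S / K]
S/K/K/K ⇒ K/K/K/K   [S ::= K]
K/K/K/K ⇒ (S)/K/K/K   [K ::= ( S )]
(S)/K/K/K ⇒ (K)/K/K/K   [S ::= K]
(K)/K/K/K ⇒ (n)/K/K/K   [K ::= n]
(n)/K/K/K ⇒ (n)/n/K/K   [K ::= n]
(n)/n/K/K ⇒ (n)/n/n/K   [K ::= n]
(n)/n/n/K ⇒ (n)/n/n/n   [K ::= n]

S⇒S/K⇒S/K/K⇒S/K/K/K⇒K/K/K/K⇒(S)/K/K/K⇒(K)/K/K/K⇒(n)/K/K/K⇒(n)/n/K/K⇒(n)/n/n/K⇒(n)/n/n/n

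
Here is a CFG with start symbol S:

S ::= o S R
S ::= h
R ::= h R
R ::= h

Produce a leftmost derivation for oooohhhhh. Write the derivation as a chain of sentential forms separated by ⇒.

S ⇒ oSR ⇒ ooSRR ⇒ oooSRRR ⇒ ooooSRRRR ⇒ oooohRRRR ⇒ oooohhRRR ⇒ oooohhhRR ⇒ oooohhhhR ⇒ oooohhhhh

S ⇒ oSR   [S ::= o S R]
oSR ⇒ ooSRR   [S ::= o S R]
ooSRR ⇒ oooSRRR   [S ::= o S R]
oooSRRR ⇒ ooooSRRRR   [S ::= o S R]
ooooSRRRR ⇒ oooohRRRR   [S ::= h]
oooohRRRR ⇒ oooohhRRR   [R ::= h]
oooohhRRR ⇒ oooohhhRR   [R ::= h]
oooohhhRR ⇒ oooohhhhR   [R ::= h]
oooohhhhR ⇒ oooohhhhh   [R ::= h]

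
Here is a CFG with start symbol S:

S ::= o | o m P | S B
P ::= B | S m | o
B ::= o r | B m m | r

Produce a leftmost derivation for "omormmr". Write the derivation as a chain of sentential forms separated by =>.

S=>SB=>SBB=>omPBB=>omoBB=>omoBmmB=>omormmB=>omormmr

S => SB   [S ::= S B]
SB => SBB   [S ::= S B]
SBB => omPBB   [S ::= o m P]
omPBB => omoBB   [P ::= o]
omoBB => omoBmmB   [B ::= B m m]
omoBmmB => omormmB   [B ::= r]
omormmB => omormmr   [B ::= r]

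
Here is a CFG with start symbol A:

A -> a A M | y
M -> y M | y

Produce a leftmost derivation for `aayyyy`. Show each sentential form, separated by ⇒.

A⇒aAM⇒aaAMM⇒aayMM⇒aayyM⇒aayyyM⇒aayyyy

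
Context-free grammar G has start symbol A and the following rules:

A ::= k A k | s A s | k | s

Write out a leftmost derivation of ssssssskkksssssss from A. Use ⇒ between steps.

A ⇒ sAs ⇒ ssAss ⇒ sssAsss ⇒ ssssAssss ⇒ sssssAsssss ⇒ ssssssAssssss ⇒ sssssssAsssssss ⇒ ssssssskAksssssss ⇒ ssssssskkksssssss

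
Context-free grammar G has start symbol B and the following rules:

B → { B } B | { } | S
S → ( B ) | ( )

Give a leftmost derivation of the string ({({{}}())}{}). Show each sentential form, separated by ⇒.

B ⇒ S ⇒ (B) ⇒ ({B}B) ⇒ ({S}B) ⇒ ({(B)}B) ⇒ ({({B}B)}B) ⇒ ({({{}}B)}B) ⇒ ({({{}}S)}B) ⇒ ({({{}}())}B) ⇒ ({({{}}())}{})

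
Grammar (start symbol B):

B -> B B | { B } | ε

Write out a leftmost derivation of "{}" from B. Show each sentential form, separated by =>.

B => BB   [B -> B B]
BB => BBB   [B -> B B]
BBB => BBBB   [B -> B B]
BBBB => BBBBB   [B -> B B]
BBBBB => {B}BBBB   [B -> { B }]
{B}BBBB => {}BBBB   [B -> ε]
{}BBBB => {}BBB   [B -> ε]
{}BBB => {}BB   [B -> ε]
{}BB => {}B   [B -> ε]
{}B => {}   [B -> ε]

B => BB => BBB => BBBB => BBBBB => {B}BBBB => {}BBBB => {}BBB => {}BB => {}B => {}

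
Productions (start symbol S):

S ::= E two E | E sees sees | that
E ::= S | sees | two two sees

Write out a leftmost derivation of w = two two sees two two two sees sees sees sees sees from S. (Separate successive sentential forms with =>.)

S => E two E   [S ::= E two E]
E two E => two two sees two E   [E ::= two two sees]
two two sees two E => two two sees two S   [E ::= S]
two two sees two S => two two sees two E sees sees   [S ::= E sees sees]
two two sees two E sees sees => two two sees two S sees sees   [E ::= S]
two two sees two S sees sees => two two sees two E sees sees sees sees   [S ::= E sees sees]
two two sees two E sees sees sees sees => two two sees two two two sees sees sees sees sees   [E ::= two two sees]

S => E two E => two two sees two E => two two sees two S => two two sees two E sees sees => two two sees two S sees sees => two two sees two E sees sees sees sees => two two sees two two two sees sees sees sees sees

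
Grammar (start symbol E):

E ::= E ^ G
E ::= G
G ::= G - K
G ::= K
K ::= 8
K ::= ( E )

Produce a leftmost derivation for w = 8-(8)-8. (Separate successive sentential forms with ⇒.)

E ⇒ G   [E ::= G]
G ⇒ G-K   [G ::= G - K]
G-K ⇒ G-K-K   [G ::= G - K]
G-K-K ⇒ K-K-K   [G ::= K]
K-K-K ⇒ 8-K-K   [K ::= 8]
8-K-K ⇒ 8-(E)-K   [K ::= ( E )]
8-(E)-K ⇒ 8-(G)-K   [E ::= G]
8-(G)-K ⇒ 8-(K)-K   [G ::= K]
8-(K)-K ⇒ 8-(8)-K   [K ::= 8]
8-(8)-K ⇒ 8-(8)-8   [K ::= 8]

E⇒G⇒G-K⇒G-K-K⇒K-K-K⇒8-K-K⇒8-(E)-K⇒8-(G)-K⇒8-(K)-K⇒8-(8)-K⇒8-(8)-8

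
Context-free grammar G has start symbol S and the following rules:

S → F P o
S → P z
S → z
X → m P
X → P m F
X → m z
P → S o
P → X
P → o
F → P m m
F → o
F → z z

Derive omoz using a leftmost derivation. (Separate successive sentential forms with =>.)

S => Pz => Xz => PmFz => omFz => omoz

S => Pz   [S → P z]
Pz => Xz   [P → X]
Xz => PmFz   [X → P m F]
PmFz => omFz   [P → o]
omFz => omoz   [F → o]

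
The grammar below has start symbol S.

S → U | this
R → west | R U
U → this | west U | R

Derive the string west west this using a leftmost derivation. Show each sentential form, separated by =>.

S => U => west U => west R => west R U => west west U => west west this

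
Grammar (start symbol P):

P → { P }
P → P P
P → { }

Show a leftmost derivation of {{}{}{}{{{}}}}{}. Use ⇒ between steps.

P ⇒ PP ⇒ {P}P ⇒ {PP}P ⇒ {{}P}P ⇒ {{}PP}P ⇒ {{}{}P}P ⇒ {{}{}PP}P ⇒ {{}{}{}P}P ⇒ {{}{}{}{P}}P ⇒ {{}{}{}{{P}}}P ⇒ {{}{}{}{{{}}}}P ⇒ {{}{}{}{{{}}}}{}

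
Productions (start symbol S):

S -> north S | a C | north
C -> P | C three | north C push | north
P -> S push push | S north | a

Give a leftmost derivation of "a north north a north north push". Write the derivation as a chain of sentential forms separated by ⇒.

S ⇒ a C ⇒ a north C push ⇒ a north P push ⇒ a north S north push ⇒ a north north S north push ⇒ a north north a C north push ⇒ a north north a north north push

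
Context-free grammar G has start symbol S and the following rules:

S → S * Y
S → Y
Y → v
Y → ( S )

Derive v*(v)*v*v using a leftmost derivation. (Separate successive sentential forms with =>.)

S => S*Y => S*Y*Y => S*Y*Y*Y => Y*Y*Y*Y => v*Y*Y*Y => v*(S)*Y*Y => v*(Y)*Y*Y => v*(v)*Y*Y => v*(v)*v*Y => v*(v)*v*v

S => S*Y   [S → S * Y]
S*Y => S*Y*Y   [S → S * Y]
S*Y*Y => S*Y*Y*Y   [S → S * Y]
S*Y*Y*Y => Y*Y*Y*Y   [S → Y]
Y*Y*Y*Y => v*Y*Y*Y   [Y → v]
v*Y*Y*Y => v*(S)*Y*Y   [Y → ( S )]
v*(S)*Y*Y => v*(Y)*Y*Y   [S → Y]
v*(Y)*Y*Y => v*(v)*Y*Y   [Y → v]
v*(v)*Y*Y => v*(v)*v*Y   [Y → v]
v*(v)*v*Y => v*(v)*v*v   [Y → v]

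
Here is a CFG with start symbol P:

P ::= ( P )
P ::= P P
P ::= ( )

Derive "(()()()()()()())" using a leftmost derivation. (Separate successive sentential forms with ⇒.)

P ⇒ (P) ⇒ (PP) ⇒ (()P) ⇒ (()PP) ⇒ (()PPP) ⇒ (()PPPP) ⇒ (()PPPPP) ⇒ (()PPPPPP) ⇒ (()()PPPPP) ⇒ (()()()PPPP) ⇒ (()()()()PPP) ⇒ (()()()()()PP) ⇒ (()()()()()()P) ⇒ (()()()()()()())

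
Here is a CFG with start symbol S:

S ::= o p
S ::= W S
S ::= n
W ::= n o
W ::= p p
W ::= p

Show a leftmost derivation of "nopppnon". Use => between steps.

S=>WS=>noS=>noWS=>noppS=>noppWS=>nopppS=>nopppWS=>nopppnoS=>nopppnon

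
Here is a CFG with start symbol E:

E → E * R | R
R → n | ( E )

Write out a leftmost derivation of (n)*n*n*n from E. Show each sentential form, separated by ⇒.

E ⇒ E*R ⇒ E*R*R ⇒ E*R*R*R ⇒ R*R*R*R ⇒ (E)*R*R*R ⇒ (R)*R*R*R ⇒ (n)*R*R*R ⇒ (n)*n*R*R ⇒ (n)*n*n*R ⇒ (n)*n*n*n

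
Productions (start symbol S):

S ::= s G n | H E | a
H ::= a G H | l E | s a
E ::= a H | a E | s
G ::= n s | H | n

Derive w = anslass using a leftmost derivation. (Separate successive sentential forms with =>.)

S => HE   [S ::= H E]
HE => aGHE   [H ::= a G H]
aGHE => ansHE   [G ::= n s]
ansHE => anslEE   [H ::= l E]
anslEE => anslaEE   [E ::= a E]
anslaEE => anslasE   [E ::= s]
anslasE => anslass   [E ::= s]

S => HE => aGHE => ansHE => anslEE => anslaEE => anslasE => anslass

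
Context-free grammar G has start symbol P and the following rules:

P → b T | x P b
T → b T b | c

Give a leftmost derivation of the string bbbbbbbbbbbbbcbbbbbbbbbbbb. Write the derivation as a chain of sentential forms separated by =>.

P => bT => bbTb => bbbTbb => bbbbTbbb => bbbbbTbbbb => bbbbbbTbbbbb => bbbbbbbTbbbbbb => bbbbbbbbTbbbbbbb => bbbbbbbbbTbbbbbbbb => bbbbbbbbbbTbbbbbbbbb => bbbbbbbbbbbTbbbbbbbbbb => bbbbbbbbbbbbTbbbbbbbbbbb => bbbbbbbbbbbbbTbbbbbbbbbbbb => bbbbbbbbbbbbbcbbbbbbbbbbbb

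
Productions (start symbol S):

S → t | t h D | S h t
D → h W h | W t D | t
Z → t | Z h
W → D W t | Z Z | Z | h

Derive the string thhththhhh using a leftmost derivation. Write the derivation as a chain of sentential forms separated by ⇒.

S ⇒ thD ⇒ thhWh ⇒ thhZZh ⇒ thhZhZh ⇒ thhthZh ⇒ thhthZhh ⇒ thhthZhhh ⇒ thhthZhhhh ⇒ thhththhhh

S ⇒ thD   [S → t h D]
thD ⇒ thhWh   [D → h W h]
thhWh ⇒ thhZZh   [W → Z Z]
thhZZh ⇒ thhZhZh   [Z → Z h]
thhZhZh ⇒ thhthZh   [Z → t]
thhthZh ⇒ thhthZhh   [Z → Z h]
thhthZhh ⇒ thhthZhhh   [Z → Z h]
thhthZhhh ⇒ thhthZhhhh   [Z → Z h]
thhthZhhhh ⇒ thhththhhh   [Z → t]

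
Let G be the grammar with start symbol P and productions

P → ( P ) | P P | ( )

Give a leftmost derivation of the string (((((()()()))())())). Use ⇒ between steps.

P ⇒ (P)   [P → ( P )]
(P) ⇒ ((P))   [P → ( P )]
((P)) ⇒ ((PP))   [P → P P]
((PP)) ⇒ (((P)P))   [P → ( P )]
(((P)P)) ⇒ (((PP)P))   [P → P P]
(((PP)P)) ⇒ ((((P)P)P))   [P → ( P )]
((((P)P)P)) ⇒ (((((P))P)P))   [P → ( P )]
(((((P))P)P)) ⇒ (((((PP))P)P))   [P → P P]
(((((PP))P)P)) ⇒ (((((PPP))P)P))   [P → P P]
(((((PPP))P)P)) ⇒ (((((()PP))P)P))   [P → ( )]
(((((()PP))P)P)) ⇒ (((((()()P))P)P))   [P → ( )]
(((((()()P))P)P)) ⇒ (((((()()()))P)P))   [P → ( )]
(((((()()()))P)P)) ⇒ (((((()()()))())P))   [P → ( )]
(((((()()()))())P)) ⇒ (((((()()()))())()))   [P → ( )]

P⇒(P)⇒((P))⇒((PP))⇒(((P)P))⇒(((PP)P))⇒((((P)P)P))⇒(((((P))P)P))⇒(((((PP))P)P))⇒(((((PPP))P)P))⇒(((((()PP))P)P))⇒(((((()()P))P)P))⇒(((((()()()))P)P))⇒(((((()()()))())P))⇒(((((()()()))())()))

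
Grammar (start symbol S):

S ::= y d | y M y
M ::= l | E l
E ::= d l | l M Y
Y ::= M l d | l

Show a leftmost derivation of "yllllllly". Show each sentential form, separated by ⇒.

S ⇒ yMy ⇒ yEly ⇒ ylMYly ⇒ ylElYly ⇒ yllMYlYly ⇒ ylllYlYly ⇒ ylllllYly ⇒ yllllllly

S ⇒ yMy   [S ::= y M y]
yMy ⇒ yEly   [M ::= E l]
yEly ⇒ ylMYly   [E ::= l M Y]
ylMYly ⇒ ylElYly   [M ::= E l]
ylElYly ⇒ yllMYlYly   [E ::= l M Y]
yllMYlYly ⇒ ylllYlYly   [M ::= l]
ylllYlYly ⇒ ylllllYly   [Y ::= l]
ylllllYly ⇒ yllllllly   [Y ::= l]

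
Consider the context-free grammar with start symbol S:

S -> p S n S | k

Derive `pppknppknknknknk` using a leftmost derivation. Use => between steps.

S => pSnS => ppSnSnS => pppSnSnSnS => pppknSnSnS => pppknpSnSnSnS => pppknppSnSnSnSnS => pppknppknSnSnSnS => pppknppknknSnSnS => pppknppknknknSnS => pppknppknknknknS => pppknppknknknknk

S => pSnS   [S -> p S n S]
pSnS => ppSnSnS   [S -> p S n S]
ppSnSnS => pppSnSnSnS   [S -> p S n S]
pppSnSnSnS => pppknSnSnS   [S -> k]
pppknSnSnS => pppknpSnSnSnS   [S -> p S n S]
pppknpSnSnSnS => pppknppSnSnSnSnS   [S -> p S n S]
pppknppSnSnSnSnS => pppknppknSnSnSnS   [S -> k]
pppknppknSnSnSnS => pppknppknknSnSnS   [S -> k]
pppknppknknSnSnS => pppknppknknknSnS   [S -> k]
pppknppknknknSnS => pppknppknknknknS   [S -> k]
pppknppknknknknS => pppknppknknknknk   [S -> k]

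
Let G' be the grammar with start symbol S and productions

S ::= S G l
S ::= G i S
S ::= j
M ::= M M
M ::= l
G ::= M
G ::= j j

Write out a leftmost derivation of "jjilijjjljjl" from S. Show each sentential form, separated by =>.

S => SGl => SGlGl => GiSGlGl => jjiSGlGl => jjiGiSGlGl => jjiMiSGlGl => jjiliSGlGl => jjilijGlGl => jjilijjjlGl => jjilijjjljjl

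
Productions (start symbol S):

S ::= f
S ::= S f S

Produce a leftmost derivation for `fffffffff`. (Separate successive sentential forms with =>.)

S => SfS => ffS => ffSfS => ffSfSfS => ffSfSfSfS => ffffSfSfS => ffffffSfS => ffffffffS => fffffffff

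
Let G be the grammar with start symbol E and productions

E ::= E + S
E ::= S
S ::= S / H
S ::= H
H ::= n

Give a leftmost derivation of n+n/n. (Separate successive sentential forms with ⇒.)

E ⇒ E+S   [E ::= E + S]
E+S ⇒ S+S   [E ::= S]
S+S ⇒ H+S   [S ::= H]
H+S ⇒ n+S   [H ::= n]
n+S ⇒ n+S/H   [S ::= S / H]
n+S/H ⇒ n+H/H   [S ::= H]
n+H/H ⇒ n+n/H   [H ::= n]
n+n/H ⇒ n+n/n   [H ::= n]

E⇒E+S⇒S+S⇒H+S⇒n+S⇒n+S/H⇒n+H/H⇒n+n/H⇒n+n/n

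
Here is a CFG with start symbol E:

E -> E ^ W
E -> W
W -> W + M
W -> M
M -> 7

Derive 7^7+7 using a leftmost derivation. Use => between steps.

E=>E^W=>W^W=>M^W=>7^W=>7^W+M=>7^M+M=>7^7+M=>7^7+7

E => E^W   [E -> E ^ W]
E^W => W^W   [E -> W]
W^W => M^W   [W -> M]
M^W => 7^W   [M -> 7]
7^W => 7^W+M   [W -> W + M]
7^W+M => 7^M+M   [W -> M]
7^M+M => 7^7+M   [M -> 7]
7^7+M => 7^7+7   [M -> 7]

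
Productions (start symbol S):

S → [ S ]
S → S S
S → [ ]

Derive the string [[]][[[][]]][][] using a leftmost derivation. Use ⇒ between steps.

S ⇒ SS ⇒ SSS ⇒ [S]SS ⇒ [[]]SS ⇒ [[]][S]S ⇒ [[]][[S]]S ⇒ [[]][[SS]]S ⇒ [[]][[[]S]]S ⇒ [[]][[[][]]]S ⇒ [[]][[[][]]]SS ⇒ [[]][[[][]]][]S ⇒ [[]][[[][]]][][]

S ⇒ SS   [S → S S]
SS ⇒ SSS   [S → S S]
SSS ⇒ [S]SS   [S → [ S ]]
[S]SS ⇒ [[]]SS   [S → [ ]]
[[]]SS ⇒ [[]][S]S   [S → [ S ]]
[[]][S]S ⇒ [[]][[S]]S   [S → [ S ]]
[[]][[S]]S ⇒ [[]][[SS]]S   [S → S S]
[[]][[SS]]S ⇒ [[]][[[]S]]S   [S → [ ]]
[[]][[[]S]]S ⇒ [[]][[[][]]]S   [S → [ ]]
[[]][[[][]]]S ⇒ [[]][[[][]]]SS   [S → S S]
[[]][[[][]]]SS ⇒ [[]][[[][]]][]S   [S → [ ]]
[[]][[[][]]][]S ⇒ [[]][[[][]]][][]   [S → [ ]]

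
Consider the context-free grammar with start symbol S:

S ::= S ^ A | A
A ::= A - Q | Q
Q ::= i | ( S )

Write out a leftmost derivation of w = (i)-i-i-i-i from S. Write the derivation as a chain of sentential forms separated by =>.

S => A   [S ::= A]
A => A-Q   [A ::= A - Q]
A-Q => A-Q-Q   [A ::= A - Q]
A-Q-Q => A-Q-Q-Q   [A ::= A - Q]
A-Q-Q-Q => A-Q-Q-Q-Q   [A ::= A - Q]
A-Q-Q-Q-Q => Q-Q-Q-Q-Q   [A ::= Q]
Q-Q-Q-Q-Q => (S)-Q-Q-Q-Q   [Q ::= ( S )]
(S)-Q-Q-Q-Q => (A)-Q-Q-Q-Q   [S ::= A]
(A)-Q-Q-Q-Q => (Q)-Q-Q-Q-Q   [A ::= Q]
(Q)-Q-Q-Q-Q => (i)-Q-Q-Q-Q   [Q ::= i]
(i)-Q-Q-Q-Q => (i)-i-Q-Q-Q   [Q ::= i]
(i)-i-Q-Q-Q => (i)-i-i-Q-Q   [Q ::= i]
(i)-i-i-Q-Q => (i)-i-i-i-Q   [Q ::= i]
(i)-i-i-i-Q => (i)-i-i-i-i   [Q ::= i]

S => A => A-Q => A-Q-Q => A-Q-Q-Q => A-Q-Q-Q-Q => Q-Q-Q-Q-Q => (S)-Q-Q-Q-Q => (A)-Q-Q-Q-Q => (Q)-Q-Q-Q-Q => (i)-Q-Q-Q-Q => (i)-i-Q-Q-Q => (i)-i-i-Q-Q => (i)-i-i-i-Q => (i)-i-i-i-i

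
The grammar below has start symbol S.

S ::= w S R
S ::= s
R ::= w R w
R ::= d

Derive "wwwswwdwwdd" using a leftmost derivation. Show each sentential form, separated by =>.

S => wSR => wwSRR => wwwSRRR => wwwsRRR => wwwswRwRR => wwwswwRwwRR => wwwswwdwwRR => wwwswwdwwdR => wwwswwdwwdd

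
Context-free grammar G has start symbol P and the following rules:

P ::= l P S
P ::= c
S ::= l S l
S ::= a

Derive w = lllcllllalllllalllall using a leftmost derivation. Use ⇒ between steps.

P ⇒ lPS ⇒ llPSS ⇒ lllPSSS ⇒ lllcSSS ⇒ lllclSlSS ⇒ lllcllSllSS ⇒ lllclllSlllSS ⇒ lllcllllSllllSS ⇒ lllcllllallllSS ⇒ lllcllllalllllSlS ⇒ lllcllllalllllalS ⇒ lllcllllalllllallSl ⇒ lllcllllalllllalllSll ⇒ lllcllllalllllalllall

P ⇒ lPS   [P ::= l P S]
lPS ⇒ llPSS   [P ::= l P S]
llPSS ⇒ lllPSSS   [P ::= l P S]
lllPSSS ⇒ lllcSSS   [P ::= c]
lllcSSS ⇒ lllclSlSS   [S ::= l S l]
lllclSlSS ⇒ lllcllSllSS   [S ::= l S l]
lllcllSllSS ⇒ lllclllSlllSS   [S ::= l S l]
lllclllSlllSS ⇒ lllcllllSllllSS   [S ::= l S l]
lllcllllSllllSS ⇒ lllcllllallllSS   [S ::= a]
lllcllllallllSS ⇒ lllcllllalllllSlS   [S ::= l S l]
lllcllllalllllSlS ⇒ lllcllllalllllalS   [S ::= a]
lllcllllalllllalS ⇒ lllcllllalllllallSl   [S ::= l S l]
lllcllllalllllallSl ⇒ lllcllllalllllalllSll   [S ::= l S l]
lllcllllalllllalllSll ⇒ lllcllllalllllalllall   [S ::= a]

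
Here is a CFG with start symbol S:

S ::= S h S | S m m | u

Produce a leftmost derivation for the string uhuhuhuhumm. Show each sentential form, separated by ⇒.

S ⇒ Smm ⇒ ShSmm ⇒ uhSmm ⇒ uhShSmm ⇒ uhShShSmm ⇒ uhShShShSmm ⇒ uhuhShShSmm ⇒ uhuhuhShSmm ⇒ uhuhuhuhSmm ⇒ uhuhuhuhumm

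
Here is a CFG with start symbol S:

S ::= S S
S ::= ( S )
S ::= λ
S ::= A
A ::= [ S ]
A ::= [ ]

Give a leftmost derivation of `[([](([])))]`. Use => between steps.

S => SS => AS => [S]S => [(S)]S => [(SS)]S => [(AS)]S => [([]S)]S => [([](S))]S => [([]((S)))]S => [([]((A)))]S => [([](([])))]S => [([](([])))]

S => SS   [S ::= S S]
SS => AS   [S ::= A]
AS => [S]S   [A ::= [ S ]]
[S]S => [(S)]S   [S ::= ( S )]
[(S)]S => [(SS)]S   [S ::= S S]
[(SS)]S => [(AS)]S   [S ::= A]
[(AS)]S => [([]S)]S   [A ::= [ ]]
[([]S)]S => [([](S))]S   [S ::= ( S )]
[([](S))]S => [([]((S)))]S   [S ::= ( S )]
[([]((S)))]S => [([]((A)))]S   [S ::= A]
[([]((A)))]S => [([](([])))]S   [A ::= [ ]]
[([](([])))]S => [([](([])))]   [S ::= λ]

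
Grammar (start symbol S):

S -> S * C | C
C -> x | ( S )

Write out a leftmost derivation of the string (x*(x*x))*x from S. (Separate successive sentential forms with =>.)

S=>S*C=>C*C=>(S)*C=>(S*C)*C=>(C*C)*C=>(x*C)*C=>(x*(S))*C=>(x*(S*C))*C=>(x*(C*C))*C=>(x*(x*C))*C=>(x*(x*x))*C=>(x*(x*x))*x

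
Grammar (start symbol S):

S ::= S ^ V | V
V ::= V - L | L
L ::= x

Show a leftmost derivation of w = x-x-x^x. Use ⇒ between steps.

S ⇒ S^V ⇒ V^V ⇒ V-L^V ⇒ V-L-L^V ⇒ L-L-L^V ⇒ x-L-L^V ⇒ x-x-L^V ⇒ x-x-x^V ⇒ x-x-x^L ⇒ x-x-x^x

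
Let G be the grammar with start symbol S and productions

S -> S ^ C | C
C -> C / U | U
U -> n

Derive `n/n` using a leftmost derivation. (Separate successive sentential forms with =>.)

S => C   [S -> C]
C => C/U   [C -> C / U]
C/U => U/U   [C -> U]
U/U => n/U   [U -> n]
n/U => n/n   [U -> n]

S => C => C/U => U/U => n/U => n/n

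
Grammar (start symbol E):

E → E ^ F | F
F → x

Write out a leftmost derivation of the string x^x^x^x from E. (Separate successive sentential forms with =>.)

E => E^F => E^F^F => E^F^F^F => F^F^F^F => x^F^F^F => x^x^F^F => x^x^x^F => x^x^x^x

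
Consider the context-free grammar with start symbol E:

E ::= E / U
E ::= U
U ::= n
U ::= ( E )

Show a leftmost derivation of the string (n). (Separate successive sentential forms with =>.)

E => U => (E) => (U) => (n)

E => U   [E ::= U]
U => (E)   [U ::= ( E )]
(E) => (U)   [E ::= U]
(U) => (n)   [U ::= n]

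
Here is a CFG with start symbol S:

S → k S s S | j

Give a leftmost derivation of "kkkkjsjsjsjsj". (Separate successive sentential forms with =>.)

S=>kSsS=>kkSsSsS=>kkkSsSsSsS=>kkkkSsSsSsSsS=>kkkkjsSsSsSsS=>kkkkjsjsSsSsS=>kkkkjsjsjsSsS=>kkkkjsjsjsjsS=>kkkkjsjsjsjsj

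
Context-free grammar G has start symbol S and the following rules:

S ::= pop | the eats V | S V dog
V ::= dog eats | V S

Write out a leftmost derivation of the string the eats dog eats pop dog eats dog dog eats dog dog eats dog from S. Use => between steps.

S => S V dog => the eats V V dog => the eats V S V dog => the eats dog eats S V dog => the eats dog eats S V dog V dog => the eats dog eats S V dog V dog V dog => the eats dog eats pop V dog V dog V dog => the eats dog eats pop dog eats dog V dog V dog => the eats dog eats pop dog eats dog dog eats dog V dog => the eats dog eats pop dog eats dog dog eats dog dog eats dog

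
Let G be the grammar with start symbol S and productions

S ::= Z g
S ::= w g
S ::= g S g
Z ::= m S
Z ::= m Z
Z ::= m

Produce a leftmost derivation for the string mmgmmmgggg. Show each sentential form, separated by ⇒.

S ⇒ Zg ⇒ mZg ⇒ mmSg ⇒ mmgSgg ⇒ mmgZggg ⇒ mmgmSggg ⇒ mmgmZgggg ⇒ mmgmmZgggg ⇒ mmgmmmgggg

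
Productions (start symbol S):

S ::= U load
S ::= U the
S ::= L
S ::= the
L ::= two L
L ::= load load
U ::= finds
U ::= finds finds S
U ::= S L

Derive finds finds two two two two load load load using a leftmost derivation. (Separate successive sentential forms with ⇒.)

S ⇒ U load ⇒ finds finds S load ⇒ finds finds L load ⇒ finds finds two L load ⇒ finds finds two two L load ⇒ finds finds two two two L load ⇒ finds finds two two two two L load ⇒ finds finds two two two two load load load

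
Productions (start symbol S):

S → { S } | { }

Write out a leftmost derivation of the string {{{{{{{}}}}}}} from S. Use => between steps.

S => {S} => {{S}} => {{{S}}} => {{{{S}}}} => {{{{{S}}}}} => {{{{{{S}}}}}} => {{{{{{{}}}}}}}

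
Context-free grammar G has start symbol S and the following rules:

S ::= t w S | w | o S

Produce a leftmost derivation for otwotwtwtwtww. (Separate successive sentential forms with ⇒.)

S ⇒ oS ⇒ otwS ⇒ otwoS ⇒ otwotwS ⇒ otwotwtwS ⇒ otwotwtwtwS ⇒ otwotwtwtwtwS ⇒ otwotwtwtwtww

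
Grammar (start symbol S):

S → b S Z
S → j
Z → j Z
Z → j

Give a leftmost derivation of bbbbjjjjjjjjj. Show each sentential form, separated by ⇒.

S ⇒ bSZ ⇒ bbSZZ ⇒ bbbSZZZ ⇒ bbbbSZZZZ ⇒ bbbbjZZZZ ⇒ bbbbjjZZZZ ⇒ bbbbjjjZZZZ ⇒ bbbbjjjjZZZZ ⇒ bbbbjjjjjZZZZ ⇒ bbbbjjjjjjZZZ ⇒ bbbbjjjjjjjZZ ⇒ bbbbjjjjjjjjZ ⇒ bbbbjjjjjjjjj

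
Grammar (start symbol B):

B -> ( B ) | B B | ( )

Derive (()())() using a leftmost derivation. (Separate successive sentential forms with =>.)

B => BB   [B -> B B]
BB => (B)B   [B -> ( B )]
(B)B => (BB)B   [B -> B B]
(BB)B => (()B)B   [B -> ( )]
(()B)B => (()())B   [B -> ( )]
(()())B => (()())()   [B -> ( )]

B => BB => (B)B => (BB)B => (()B)B => (()())B => (()())()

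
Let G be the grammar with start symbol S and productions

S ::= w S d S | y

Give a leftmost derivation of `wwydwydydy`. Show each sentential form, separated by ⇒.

S ⇒ wSdS   [S ::= w S d S]
wSdS ⇒ wwSdSdS   [S ::= w S d S]
wwSdSdS ⇒ wwydSdS   [S ::= y]
wwydSdS ⇒ wwydwSdSdS   [S ::= w S d S]
wwydwSdSdS ⇒ wwydwydSdS   [S ::= y]
wwydwydSdS ⇒ wwydwydydS   [S ::= y]
wwydwydydS ⇒ wwydwydydy   [S ::= y]

S⇒wSdS⇒wwSdSdS⇒wwydSdS⇒wwydwSdSdS⇒wwydwydSdS⇒wwydwydydS⇒wwydwydydy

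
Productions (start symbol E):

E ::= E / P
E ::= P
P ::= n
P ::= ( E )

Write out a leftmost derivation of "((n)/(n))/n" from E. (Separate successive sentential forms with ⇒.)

E ⇒ E/P ⇒ P/P ⇒ (E)/P ⇒ (E/P)/P ⇒ (P/P)/P ⇒ ((E)/P)/P ⇒ ((P)/P)/P ⇒ ((n)/P)/P ⇒ ((n)/(E))/P ⇒ ((n)/(P))/P ⇒ ((n)/(n))/P ⇒ ((n)/(n))/n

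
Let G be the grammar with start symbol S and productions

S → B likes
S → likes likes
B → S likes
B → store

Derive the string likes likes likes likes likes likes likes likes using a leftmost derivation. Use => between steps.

S => B likes => S likes likes => B likes likes likes => S likes likes likes likes => B likes likes likes likes likes => S likes likes likes likes likes likes => likes likes likes likes likes likes likes likes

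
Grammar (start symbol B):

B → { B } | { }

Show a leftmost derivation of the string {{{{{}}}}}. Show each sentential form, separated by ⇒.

B ⇒ {B} ⇒ {{B}} ⇒ {{{B}}} ⇒ {{{{B}}}} ⇒ {{{{{}}}}}

B ⇒ {B}   [B → { B }]
{B} ⇒ {{B}}   [B → { B }]
{{B}} ⇒ {{{B}}}   [B → { B }]
{{{B}}} ⇒ {{{{B}}}}   [B → { B }]
{{{{B}}}} ⇒ {{{{{}}}}}   [B → { }]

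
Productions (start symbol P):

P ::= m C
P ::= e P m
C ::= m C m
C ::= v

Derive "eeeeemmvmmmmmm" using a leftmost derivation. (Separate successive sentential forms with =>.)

P => ePm => eePmm => eeePmmm => eeeePmmmm => eeeeePmmmmm => eeeeemCmmmmm => eeeeemmCmmmmmm => eeeeemmvmmmmmm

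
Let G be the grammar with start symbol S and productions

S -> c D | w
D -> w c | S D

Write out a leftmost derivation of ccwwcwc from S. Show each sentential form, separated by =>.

S => cD => cSD => ccDD => ccSDD => ccwDD => ccwwcD => ccwwcwc

S => cD   [S -> c D]
cD => cSD   [D -> S D]
cSD => ccDD   [S -> c D]
ccDD => ccSDD   [D -> S D]
ccSDD => ccwDD   [S -> w]
ccwDD => ccwwcD   [D -> w c]
ccwwcD => ccwwcwc   [D -> w c]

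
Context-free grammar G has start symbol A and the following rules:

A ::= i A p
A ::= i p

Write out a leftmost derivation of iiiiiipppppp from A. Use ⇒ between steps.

A ⇒ iAp   [A ::= i A p]
iAp ⇒ iiApp   [A ::= i A p]
iiApp ⇒ iiiAppp   [A ::= i A p]
iiiAppp ⇒ iiiiApppp   [A ::= i A p]
iiiiApppp ⇒ iiiiiAppppp   [A ::= i A p]
iiiiiAppppp ⇒ iiiiiipppppp   [A ::= i p]

A ⇒ iAp ⇒ iiApp ⇒ iiiAppp ⇒ iiiiApppp ⇒ iiiiiAppppp ⇒ iiiiiipppppp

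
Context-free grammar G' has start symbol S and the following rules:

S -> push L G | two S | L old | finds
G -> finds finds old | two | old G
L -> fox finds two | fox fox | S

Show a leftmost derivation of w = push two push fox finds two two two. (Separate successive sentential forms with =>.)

S => push L G => push S G => push two S G => push two push L G G => push two push fox finds two G G => push two push fox finds two two G => push two push fox finds two two two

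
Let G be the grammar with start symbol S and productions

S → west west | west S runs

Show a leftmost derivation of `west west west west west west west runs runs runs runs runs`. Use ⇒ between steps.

S ⇒ west S runs ⇒ west west S runs runs ⇒ west west west S runs runs runs ⇒ west west west west S runs runs runs runs ⇒ west west west west west S runs runs runs runs runs ⇒ west west west west west west west runs runs runs runs runs

S ⇒ west S runs   [S → west S runs]
west S runs ⇒ west west S runs runs   [S → west S runs]
west west S runs runs ⇒ west west west S runs runs runs   [S → west S runs]
west west west S runs runs runs ⇒ west west west west S runs runs runs runs   [S → west S runs]
west west west west S runs runs runs runs ⇒ west west west west west S runs runs runs runs runs   [S → west S runs]
west west west west west S runs runs runs runs runs ⇒ west west west west west west west runs runs runs runs runs   [S → west west]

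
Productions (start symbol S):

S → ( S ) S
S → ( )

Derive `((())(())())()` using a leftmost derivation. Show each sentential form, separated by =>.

S=>(S)S=>((S)S)S=>((())S)S=>((())(S)S)S=>((())(())S)S=>((())(())())S=>((())(())())()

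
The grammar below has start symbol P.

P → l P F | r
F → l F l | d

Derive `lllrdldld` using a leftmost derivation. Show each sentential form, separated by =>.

P=>lPF=>llPFF=>lllPFFF=>lllrFFF=>lllrdFF=>lllrdlFlF=>lllrdldlF=>lllrdldld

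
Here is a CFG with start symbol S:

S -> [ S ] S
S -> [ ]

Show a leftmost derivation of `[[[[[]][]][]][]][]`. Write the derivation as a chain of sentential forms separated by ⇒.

S ⇒ [S]S ⇒ [[S]S]S ⇒ [[[S]S]S]S ⇒ [[[[S]S]S]S]S ⇒ [[[[[]]S]S]S]S ⇒ [[[[[]][]]S]S]S ⇒ [[[[[]][]][]]S]S ⇒ [[[[[]][]][]][]]S ⇒ [[[[[]][]][]][]][]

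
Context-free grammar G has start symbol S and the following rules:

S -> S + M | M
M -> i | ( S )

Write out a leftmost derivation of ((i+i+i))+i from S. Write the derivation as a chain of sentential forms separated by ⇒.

S ⇒ S+M   [S -> S + M]
S+M ⇒ M+M   [S -> M]
M+M ⇒ (S)+M   [M -> ( S )]
(S)+M ⇒ (M)+M   [S -> M]
(M)+M ⇒ ((S))+M   [M -> ( S )]
((S))+M ⇒ ((S+M))+M   [S -> S + M]
((S+M))+M ⇒ ((S+M+M))+M   [S -> S + M]
((S+M+M))+M ⇒ ((M+M+M))+M   [S -> M]
((M+M+M))+M ⇒ ((i+M+M))+M   [M -> i]
((i+M+M))+M ⇒ ((i+i+M))+M   [M -> i]
((i+i+M))+M ⇒ ((i+i+i))+M   [M -> i]
((i+i+i))+M ⇒ ((i+i+i))+i   [M -> i]

S ⇒ S+M ⇒ M+M ⇒ (S)+M ⇒ (M)+M ⇒ ((S))+M ⇒ ((S+M))+M ⇒ ((S+M+M))+M ⇒ ((M+M+M))+M ⇒ ((i+M+M))+M ⇒ ((i+i+M))+M ⇒ ((i+i+i))+M ⇒ ((i+i+i))+i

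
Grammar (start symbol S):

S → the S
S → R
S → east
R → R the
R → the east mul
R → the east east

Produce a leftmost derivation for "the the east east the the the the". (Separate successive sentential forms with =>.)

S => the S => the R => the R the => the R the the => the R the the the => the R the the the the => the the east east the the the the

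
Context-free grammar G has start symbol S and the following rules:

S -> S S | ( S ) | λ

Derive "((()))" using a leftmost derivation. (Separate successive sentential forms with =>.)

S => (S)   [S -> ( S )]
(S) => ((S))   [S -> ( S )]
((S)) => ((SS))   [S -> S S]
((SS)) => ((SSS))   [S -> S S]
((SSS)) => ((SSSS))   [S -> S S]
((SSSS)) => (((S)SSS))   [S -> ( S )]
(((S)SSS)) => ((()SSS))   [S -> λ]
((()SSS)) => ((()SS))   [S -> λ]
((()SS)) => ((()S))   [S -> λ]
((()S)) => ((()))   [S -> λ]

S=>(S)=>((S))=>((SS))=>((SSS))=>((SSSS))=>(((S)SSS))=>((()SSS))=>((()SS))=>((()S))=>((()))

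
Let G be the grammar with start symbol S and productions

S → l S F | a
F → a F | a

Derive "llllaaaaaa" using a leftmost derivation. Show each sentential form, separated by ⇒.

S ⇒ lSF   [S → l S F]
lSF ⇒ llSFF   [S → l S F]
llSFF ⇒ lllSFFF   [S → l S F]
lllSFFF ⇒ llllSFFFF   [S → l S F]
llllSFFFF ⇒ llllaFFFF   [S → a]
llllaFFFF ⇒ llllaaFFFF   [F → a F]
llllaaFFFF ⇒ llllaaaFFF   [F → a]
llllaaaFFF ⇒ llllaaaaFF   [F → a]
llllaaaaFF ⇒ llllaaaaaF   [F → a]
llllaaaaaF ⇒ llllaaaaaa   [F → a]

S ⇒ lSF ⇒ llSFF ⇒ lllSFFF ⇒ llllSFFFF ⇒ llllaFFFF ⇒ llllaaFFFF ⇒ llllaaaFFF ⇒ llllaaaaFF ⇒ llllaaaaaF ⇒ llllaaaaaa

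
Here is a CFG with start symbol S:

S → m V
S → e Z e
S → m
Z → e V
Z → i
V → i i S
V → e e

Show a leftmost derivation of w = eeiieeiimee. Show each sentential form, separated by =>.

S => eZe   [S → e Z e]
eZe => eeVe   [Z → e V]
eeVe => eeiiSe   [V → i i S]
eeiiSe => eeiieZee   [S → e Z e]
eeiieZee => eeiieeVee   [Z → e V]
eeiieeVee => eeiieeiiSee   [V → i i S]
eeiieeiiSee => eeiieeiimee   [S → m]

S => eZe => eeVe => eeiiSe => eeiieZee => eeiieeVee => eeiieeiiSee => eeiieeiimee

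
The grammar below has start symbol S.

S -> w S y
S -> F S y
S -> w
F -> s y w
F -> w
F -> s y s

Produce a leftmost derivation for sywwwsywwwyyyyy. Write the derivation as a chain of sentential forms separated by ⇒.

S ⇒ FSy ⇒ sywSy ⇒ sywwSyy ⇒ sywwwSyyy ⇒ sywwwFSyyyy ⇒ sywwwsywSyyyy ⇒ sywwwsywFSyyyyy ⇒ sywwwsywwSyyyyy ⇒ sywwwsywwwyyyyy

S ⇒ FSy   [S -> F S y]
FSy ⇒ sywSy   [F -> s y w]
sywSy ⇒ sywwSyy   [S -> w S y]
sywwSyy ⇒ sywwwSyyy   [S -> w S y]
sywwwSyyy ⇒ sywwwFSyyyy   [S -> F S y]
sywwwFSyyyy ⇒ sywwwsywSyyyy   [F -> s y w]
sywwwsywSyyyy ⇒ sywwwsywFSyyyyy   [S -> F S y]
sywwwsywFSyyyyy ⇒ sywwwsywwSyyyyy   [F -> w]
sywwwsywwSyyyyy ⇒ sywwwsywwwyyyyy   [S -> w]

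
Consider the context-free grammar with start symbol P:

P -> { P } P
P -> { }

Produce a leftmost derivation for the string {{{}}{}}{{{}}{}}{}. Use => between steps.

P => {P}P => {{P}P}P => {{{}}P}P => {{{}}{}}P => {{{}}{}}{P}P => {{{}}{}}{{P}P}P => {{{}}{}}{{{}}P}P => {{{}}{}}{{{}}{}}P => {{{}}{}}{{{}}{}}{}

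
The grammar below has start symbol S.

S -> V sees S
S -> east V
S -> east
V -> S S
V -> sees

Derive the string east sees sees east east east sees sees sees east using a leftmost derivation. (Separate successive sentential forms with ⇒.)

S ⇒ east V ⇒ east S S ⇒ east V sees S S ⇒ east sees sees S S ⇒ east sees sees east S ⇒ east sees sees east V sees S ⇒ east sees sees east S S sees S ⇒ east sees sees east east S sees S ⇒ east sees sees east east east sees S ⇒ east sees sees east east east sees V sees S ⇒ east sees sees east east east sees sees sees S ⇒ east sees sees east east east sees sees sees east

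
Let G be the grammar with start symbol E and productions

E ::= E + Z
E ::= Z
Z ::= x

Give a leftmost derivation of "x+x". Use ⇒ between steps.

E ⇒ E+Z   [E ::= E + Z]
E+Z ⇒ Z+Z   [E ::= Z]
Z+Z ⇒ x+Z   [Z ::= x]
x+Z ⇒ x+x   [Z ::= x]

E⇒E+Z⇒Z+Z⇒x+Z⇒x+x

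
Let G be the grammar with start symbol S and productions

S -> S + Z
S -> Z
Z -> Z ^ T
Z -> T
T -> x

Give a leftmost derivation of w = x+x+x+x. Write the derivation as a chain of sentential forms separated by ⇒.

S⇒S+Z⇒S+Z+Z⇒S+Z+Z+Z⇒Z+Z+Z+Z⇒T+Z+Z+Z⇒x+Z+Z+Z⇒x+T+Z+Z⇒x+x+Z+Z⇒x+x+T+Z⇒x+x+x+Z⇒x+x+x+T⇒x+x+x+x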